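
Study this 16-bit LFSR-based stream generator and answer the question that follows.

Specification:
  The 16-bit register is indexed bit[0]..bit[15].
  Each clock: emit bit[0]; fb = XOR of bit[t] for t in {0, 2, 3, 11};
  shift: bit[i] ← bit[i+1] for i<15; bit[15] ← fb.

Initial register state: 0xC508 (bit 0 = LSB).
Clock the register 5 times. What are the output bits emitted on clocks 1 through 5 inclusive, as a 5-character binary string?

00010

reg_0 = 0xC508
clock 1: out=0, reg = 0xE284
clock 2: out=0, reg = 0xF142
clock 3: out=0, reg = 0x78A1
clock 4: out=1, reg = 0x3C50
clock 5: out=0, reg = 0x9E28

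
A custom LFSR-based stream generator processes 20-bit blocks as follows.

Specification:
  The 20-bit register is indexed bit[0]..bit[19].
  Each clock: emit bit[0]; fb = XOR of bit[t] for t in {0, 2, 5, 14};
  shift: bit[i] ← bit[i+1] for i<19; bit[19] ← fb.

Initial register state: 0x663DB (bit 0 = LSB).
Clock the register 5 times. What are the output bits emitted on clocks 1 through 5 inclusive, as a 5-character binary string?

reg_0 = 0x663DB
clock 1: out=1, reg = 0x331ED
clock 2: out=1, reg = 0x998F6
clock 3: out=0, reg = 0x4CC7B
clock 4: out=1, reg = 0xA663D
clock 5: out=1, reg = 0x5331E

11011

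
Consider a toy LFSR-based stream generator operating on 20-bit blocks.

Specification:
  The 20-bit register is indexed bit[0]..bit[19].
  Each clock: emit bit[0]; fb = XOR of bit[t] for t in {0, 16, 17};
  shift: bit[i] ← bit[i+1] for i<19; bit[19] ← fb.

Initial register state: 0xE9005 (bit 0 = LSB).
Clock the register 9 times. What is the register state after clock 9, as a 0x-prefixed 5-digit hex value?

reg_0 = 0xE9005
clock 1: out=1, reg = 0x74802
clock 2: out=0, reg = 0x3A401
clock 3: out=1, reg = 0x9D200
clock 4: out=0, reg = 0xCE900
clock 5: out=0, reg = 0x67480
clock 6: out=0, reg = 0xB3A40
clock 7: out=0, reg = 0x59D20
clock 8: out=0, reg = 0xACE90
clock 9: out=0, reg = 0xD6748

0xD6748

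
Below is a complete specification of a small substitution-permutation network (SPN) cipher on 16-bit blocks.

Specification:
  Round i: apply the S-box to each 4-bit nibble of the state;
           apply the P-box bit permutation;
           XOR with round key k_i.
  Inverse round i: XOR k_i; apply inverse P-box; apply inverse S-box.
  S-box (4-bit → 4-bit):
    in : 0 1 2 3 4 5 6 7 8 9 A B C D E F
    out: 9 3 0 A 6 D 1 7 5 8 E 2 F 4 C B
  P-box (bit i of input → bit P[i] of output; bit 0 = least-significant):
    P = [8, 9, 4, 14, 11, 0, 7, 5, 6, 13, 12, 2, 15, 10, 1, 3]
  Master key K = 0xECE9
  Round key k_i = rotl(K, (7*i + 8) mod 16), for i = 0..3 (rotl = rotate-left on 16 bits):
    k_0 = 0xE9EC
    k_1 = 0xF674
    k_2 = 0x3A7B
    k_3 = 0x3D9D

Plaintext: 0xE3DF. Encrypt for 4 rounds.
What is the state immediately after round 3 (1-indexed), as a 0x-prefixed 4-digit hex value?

0x26FC

s_0 = plaintext = 0xE3DF
s_1 = Round(s_0, k_0) = 0x8A62
s_2 = Round(s_1, k_1) = 0x4E72
s_3 = Round(s_2, k_2) = 0x26FC
s_4 = Round(s_3, k_3) = 0x76EC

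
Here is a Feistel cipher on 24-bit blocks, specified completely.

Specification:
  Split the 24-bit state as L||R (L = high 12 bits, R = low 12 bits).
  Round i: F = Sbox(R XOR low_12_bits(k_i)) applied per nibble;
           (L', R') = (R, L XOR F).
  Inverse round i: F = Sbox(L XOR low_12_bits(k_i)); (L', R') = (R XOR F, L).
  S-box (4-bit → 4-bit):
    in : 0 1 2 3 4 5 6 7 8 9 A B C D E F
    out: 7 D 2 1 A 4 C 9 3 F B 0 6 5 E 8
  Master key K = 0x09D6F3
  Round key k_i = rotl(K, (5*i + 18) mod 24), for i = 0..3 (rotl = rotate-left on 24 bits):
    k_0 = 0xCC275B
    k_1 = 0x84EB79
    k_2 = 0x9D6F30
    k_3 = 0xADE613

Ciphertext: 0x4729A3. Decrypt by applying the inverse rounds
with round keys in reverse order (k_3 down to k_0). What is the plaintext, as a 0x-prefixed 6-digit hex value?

s_0 = ciphertext = 0x4729A3
s_1 = InvRound(s_0, k_3) = 0xB6E472
s_2 = InvRound(s_1, k_2) = 0xE3CB6E
s_3 = InvRound(s_2, k_1) = 0xFCAE3C
s_4 = InvRound(s_3, k_0) = 0xDC1FCA

0xDC1FCA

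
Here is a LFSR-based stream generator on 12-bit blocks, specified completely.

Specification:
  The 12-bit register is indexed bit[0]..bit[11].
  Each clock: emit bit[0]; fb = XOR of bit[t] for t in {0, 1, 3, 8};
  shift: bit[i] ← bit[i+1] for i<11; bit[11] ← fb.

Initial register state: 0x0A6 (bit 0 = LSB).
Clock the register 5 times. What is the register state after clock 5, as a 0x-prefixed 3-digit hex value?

0x885

reg_0 = 0x0A6
clock 1: out=0, reg = 0x853
clock 2: out=1, reg = 0x429
clock 3: out=1, reg = 0x214
clock 4: out=0, reg = 0x10A
clock 5: out=0, reg = 0x885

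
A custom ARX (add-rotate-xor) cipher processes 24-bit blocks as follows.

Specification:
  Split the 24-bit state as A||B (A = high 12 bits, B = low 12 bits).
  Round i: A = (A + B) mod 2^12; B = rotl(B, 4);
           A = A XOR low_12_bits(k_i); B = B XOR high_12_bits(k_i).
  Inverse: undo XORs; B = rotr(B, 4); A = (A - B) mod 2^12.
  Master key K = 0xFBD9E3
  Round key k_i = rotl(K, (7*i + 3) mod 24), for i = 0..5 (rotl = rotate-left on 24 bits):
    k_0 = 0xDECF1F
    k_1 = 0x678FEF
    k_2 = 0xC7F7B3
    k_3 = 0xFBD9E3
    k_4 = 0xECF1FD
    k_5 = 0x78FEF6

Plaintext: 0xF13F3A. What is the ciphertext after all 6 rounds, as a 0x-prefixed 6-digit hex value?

0x540E97

s_0 = plaintext = 0xF13F3A
s_1 = Round(s_0, k_0) = 0x152E43
s_2 = Round(s_1, k_1) = 0x07A246
s_3 = Round(s_2, k_2) = 0x57381D
s_4 = Round(s_3, k_3) = 0x473E65
s_5 = Round(s_4, k_4) = 0x325891
s_6 = Round(s_5, k_5) = 0x540E97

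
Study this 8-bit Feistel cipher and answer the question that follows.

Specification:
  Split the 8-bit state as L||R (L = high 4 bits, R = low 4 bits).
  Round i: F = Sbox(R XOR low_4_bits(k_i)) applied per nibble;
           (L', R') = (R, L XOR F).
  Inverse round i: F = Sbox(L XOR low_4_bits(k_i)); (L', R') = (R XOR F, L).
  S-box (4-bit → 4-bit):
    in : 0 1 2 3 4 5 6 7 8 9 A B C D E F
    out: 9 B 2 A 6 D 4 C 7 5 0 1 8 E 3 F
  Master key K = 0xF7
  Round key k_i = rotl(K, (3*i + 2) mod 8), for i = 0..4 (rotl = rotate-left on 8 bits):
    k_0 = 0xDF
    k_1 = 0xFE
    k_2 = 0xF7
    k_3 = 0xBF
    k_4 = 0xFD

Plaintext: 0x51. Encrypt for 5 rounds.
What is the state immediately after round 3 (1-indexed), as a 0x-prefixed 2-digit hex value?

0x6D

s_0 = plaintext = 0x51
s_1 = Round(s_0, k_0) = 0x16
s_2 = Round(s_1, k_1) = 0x66
s_3 = Round(s_2, k_2) = 0x6D
s_4 = Round(s_3, k_3) = 0xD4
s_5 = Round(s_4, k_4) = 0x48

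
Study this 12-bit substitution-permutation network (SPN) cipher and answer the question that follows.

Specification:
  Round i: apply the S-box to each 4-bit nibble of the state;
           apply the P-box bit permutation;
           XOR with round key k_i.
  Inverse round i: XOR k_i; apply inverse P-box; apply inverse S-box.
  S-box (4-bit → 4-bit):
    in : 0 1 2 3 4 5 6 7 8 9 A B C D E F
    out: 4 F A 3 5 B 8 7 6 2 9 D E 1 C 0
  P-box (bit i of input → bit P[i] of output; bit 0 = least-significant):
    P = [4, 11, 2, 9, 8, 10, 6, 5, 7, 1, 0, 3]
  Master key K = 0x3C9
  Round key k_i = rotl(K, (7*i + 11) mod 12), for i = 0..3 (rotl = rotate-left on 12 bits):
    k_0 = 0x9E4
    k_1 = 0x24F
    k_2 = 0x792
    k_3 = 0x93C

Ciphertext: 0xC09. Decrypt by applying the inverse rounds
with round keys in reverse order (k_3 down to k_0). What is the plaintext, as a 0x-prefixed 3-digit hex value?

s_0 = ciphertext = 0xC09
s_1 = InvRound(s_0, k_3) = 0x054
s_2 = InvRound(s_1, k_2) = 0x37E
s_3 = InvRound(s_2, k_1) = 0x0AD
s_4 = InvRound(s_3, k_0) = 0xE49

0xE49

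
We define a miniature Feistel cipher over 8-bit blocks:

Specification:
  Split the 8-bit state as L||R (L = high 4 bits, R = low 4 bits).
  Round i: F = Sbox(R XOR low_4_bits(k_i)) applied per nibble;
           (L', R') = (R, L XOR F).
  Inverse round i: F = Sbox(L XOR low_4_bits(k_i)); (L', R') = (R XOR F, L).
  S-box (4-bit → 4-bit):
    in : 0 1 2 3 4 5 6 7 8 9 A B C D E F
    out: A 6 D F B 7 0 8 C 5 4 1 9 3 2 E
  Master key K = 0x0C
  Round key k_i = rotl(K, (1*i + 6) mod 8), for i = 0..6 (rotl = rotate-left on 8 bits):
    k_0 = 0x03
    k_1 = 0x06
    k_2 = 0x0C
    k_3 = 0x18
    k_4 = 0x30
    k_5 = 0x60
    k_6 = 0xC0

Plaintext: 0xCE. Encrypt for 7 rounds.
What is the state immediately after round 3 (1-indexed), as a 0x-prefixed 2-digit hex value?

0xB7

s_0 = plaintext = 0xCE
s_1 = Round(s_0, k_0) = 0xEF
s_2 = Round(s_1, k_1) = 0xFB
s_3 = Round(s_2, k_2) = 0xB7
s_4 = Round(s_3, k_3) = 0x75
s_5 = Round(s_4, k_4) = 0x50
s_6 = Round(s_5, k_5) = 0x0F
s_7 = Round(s_6, k_6) = 0xFE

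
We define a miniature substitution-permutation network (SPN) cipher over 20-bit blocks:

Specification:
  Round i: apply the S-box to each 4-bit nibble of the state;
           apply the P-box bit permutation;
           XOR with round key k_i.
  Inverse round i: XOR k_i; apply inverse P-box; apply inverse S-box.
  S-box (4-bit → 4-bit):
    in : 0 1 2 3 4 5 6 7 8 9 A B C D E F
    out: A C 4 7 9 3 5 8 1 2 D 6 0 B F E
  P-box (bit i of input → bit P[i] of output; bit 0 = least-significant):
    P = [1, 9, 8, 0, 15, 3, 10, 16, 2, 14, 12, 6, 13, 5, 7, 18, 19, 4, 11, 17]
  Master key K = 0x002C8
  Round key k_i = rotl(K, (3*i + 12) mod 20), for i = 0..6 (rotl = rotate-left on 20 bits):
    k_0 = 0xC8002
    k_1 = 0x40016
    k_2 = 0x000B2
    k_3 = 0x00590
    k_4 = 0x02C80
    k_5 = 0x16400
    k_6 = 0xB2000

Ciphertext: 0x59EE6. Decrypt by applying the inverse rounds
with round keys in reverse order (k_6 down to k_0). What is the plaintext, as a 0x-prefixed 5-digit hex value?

0xE6C2E

s_0 = ciphertext = 0x59EE6
s_1 = InvRound(s_0, k_6) = 0xAEA65
s_2 = InvRound(s_1, k_5) = 0xA94A0
s_3 = InvRound(s_2, k_4) = 0xA528C
s_4 = InvRound(s_3, k_3) = 0xDC3BB
s_5 = InvRound(s_4, k_2) = 0x879DF
s_6 = InvRound(s_5, k_1) = 0x6AF91
s_7 = InvRound(s_6, k_0) = 0xE6C2E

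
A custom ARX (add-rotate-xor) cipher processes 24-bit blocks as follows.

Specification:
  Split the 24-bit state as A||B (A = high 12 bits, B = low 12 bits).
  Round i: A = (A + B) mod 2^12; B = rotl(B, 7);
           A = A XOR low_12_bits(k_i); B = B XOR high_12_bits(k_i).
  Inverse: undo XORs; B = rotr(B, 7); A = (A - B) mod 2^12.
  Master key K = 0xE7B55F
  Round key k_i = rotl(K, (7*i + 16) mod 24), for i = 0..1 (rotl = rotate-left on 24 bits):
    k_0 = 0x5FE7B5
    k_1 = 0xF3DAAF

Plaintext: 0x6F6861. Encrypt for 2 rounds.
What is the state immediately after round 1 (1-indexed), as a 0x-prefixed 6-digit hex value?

s_0 = plaintext = 0x6F6861
s_1 = Round(s_0, k_0) = 0x8E253D
s_2 = Round(s_1, k_1) = 0x4B0194

0x8E253D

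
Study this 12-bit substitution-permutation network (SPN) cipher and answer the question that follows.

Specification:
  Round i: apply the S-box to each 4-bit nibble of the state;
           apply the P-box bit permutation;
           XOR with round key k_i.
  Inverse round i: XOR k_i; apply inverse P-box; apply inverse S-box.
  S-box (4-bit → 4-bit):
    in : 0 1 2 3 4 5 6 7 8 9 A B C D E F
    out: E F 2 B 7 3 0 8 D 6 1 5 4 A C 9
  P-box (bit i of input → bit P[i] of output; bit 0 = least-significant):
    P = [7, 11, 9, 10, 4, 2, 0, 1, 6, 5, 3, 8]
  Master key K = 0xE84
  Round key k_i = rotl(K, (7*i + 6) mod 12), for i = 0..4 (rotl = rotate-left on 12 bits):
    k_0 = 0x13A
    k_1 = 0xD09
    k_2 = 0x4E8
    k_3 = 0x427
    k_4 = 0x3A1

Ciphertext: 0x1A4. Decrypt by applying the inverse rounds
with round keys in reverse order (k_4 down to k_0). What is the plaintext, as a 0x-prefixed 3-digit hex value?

s_0 = ciphertext = 0x1A4
s_1 = InvRound(s_0, k_4) = 0x69C
s_2 = InvRound(s_1, k_3) = 0x98B
s_3 = InvRound(s_2, k_2) = 0x3ED
s_4 = InvRound(s_3, k_1) = 0x521
s_5 = InvRound(s_4, k_0) = 0xC87

0xC87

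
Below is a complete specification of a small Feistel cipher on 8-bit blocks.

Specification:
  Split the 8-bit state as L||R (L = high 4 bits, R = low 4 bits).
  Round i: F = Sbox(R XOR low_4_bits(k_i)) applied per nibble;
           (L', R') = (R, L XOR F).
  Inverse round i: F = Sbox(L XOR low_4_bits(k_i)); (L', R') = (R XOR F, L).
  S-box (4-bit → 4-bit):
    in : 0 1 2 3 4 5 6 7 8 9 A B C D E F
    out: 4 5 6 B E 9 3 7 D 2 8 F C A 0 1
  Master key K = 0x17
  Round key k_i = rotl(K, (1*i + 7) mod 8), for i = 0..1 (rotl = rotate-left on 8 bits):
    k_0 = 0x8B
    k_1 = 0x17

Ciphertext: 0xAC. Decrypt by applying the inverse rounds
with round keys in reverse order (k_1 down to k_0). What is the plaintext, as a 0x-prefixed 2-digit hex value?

s_0 = ciphertext = 0xAC
s_1 = InvRound(s_0, k_1) = 0x6A
s_2 = InvRound(s_1, k_0) = 0x06

0x06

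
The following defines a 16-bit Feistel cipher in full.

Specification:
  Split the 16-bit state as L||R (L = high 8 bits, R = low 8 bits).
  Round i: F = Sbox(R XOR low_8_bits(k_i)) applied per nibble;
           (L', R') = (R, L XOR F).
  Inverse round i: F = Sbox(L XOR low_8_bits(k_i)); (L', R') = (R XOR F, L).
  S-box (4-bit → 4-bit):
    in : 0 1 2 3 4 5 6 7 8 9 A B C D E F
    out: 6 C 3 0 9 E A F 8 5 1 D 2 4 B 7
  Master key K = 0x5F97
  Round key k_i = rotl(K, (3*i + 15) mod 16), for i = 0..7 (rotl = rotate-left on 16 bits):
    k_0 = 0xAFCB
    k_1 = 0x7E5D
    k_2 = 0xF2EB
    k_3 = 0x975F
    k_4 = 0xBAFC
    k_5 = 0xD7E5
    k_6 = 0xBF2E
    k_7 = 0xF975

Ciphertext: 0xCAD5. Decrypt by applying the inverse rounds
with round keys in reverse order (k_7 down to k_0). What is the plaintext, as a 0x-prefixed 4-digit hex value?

s_0 = ciphertext = 0xCAD5
s_1 = InvRound(s_0, k_7) = 0x02CA
s_2 = InvRound(s_1, k_6) = 0xF802
s_3 = InvRound(s_2, k_5) = 0xC6F8
s_4 = InvRound(s_3, k_4) = 0xF9C6
s_5 = InvRound(s_4, k_3) = 0xDCF9
s_6 = InvRound(s_5, k_2) = 0xF6DC
s_7 = InvRound(s_6, k_1) = 0xC1F6
s_8 = InvRound(s_7, k_0) = 0x97C1

0x97C1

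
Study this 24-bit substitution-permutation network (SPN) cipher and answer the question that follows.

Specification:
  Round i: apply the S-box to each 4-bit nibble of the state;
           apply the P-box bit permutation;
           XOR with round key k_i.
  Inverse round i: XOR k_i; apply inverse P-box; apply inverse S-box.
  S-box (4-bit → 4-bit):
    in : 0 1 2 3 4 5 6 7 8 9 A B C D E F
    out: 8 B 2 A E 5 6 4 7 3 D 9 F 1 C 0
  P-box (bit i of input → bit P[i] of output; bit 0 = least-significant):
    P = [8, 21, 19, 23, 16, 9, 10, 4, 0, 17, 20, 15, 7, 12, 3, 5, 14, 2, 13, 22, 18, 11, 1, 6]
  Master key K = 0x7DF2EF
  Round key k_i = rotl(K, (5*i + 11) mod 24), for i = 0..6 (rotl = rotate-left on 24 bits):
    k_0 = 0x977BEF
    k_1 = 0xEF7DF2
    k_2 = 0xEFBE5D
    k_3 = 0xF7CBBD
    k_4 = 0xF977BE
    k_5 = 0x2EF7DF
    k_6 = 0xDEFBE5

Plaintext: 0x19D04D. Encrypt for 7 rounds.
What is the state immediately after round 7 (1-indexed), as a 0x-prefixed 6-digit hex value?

s_0 = plaintext = 0x19D04D
s_1 = Round(s_0, k_0) = 0x93B43B
s_2 = Round(s_1, k_1) = 0x39F646
s_3 = Round(s_2, k_2) = 0xD5F009
s_4 = Round(s_3, k_3) = 0xD32AAD
s_5 = Round(s_4, k_4) = 0xACE2AB
s_6 = Round(s_5, k_5) = 0xE992A1
s_7 = Round(s_6, k_6) = 0x7DAE33

0x7DAE33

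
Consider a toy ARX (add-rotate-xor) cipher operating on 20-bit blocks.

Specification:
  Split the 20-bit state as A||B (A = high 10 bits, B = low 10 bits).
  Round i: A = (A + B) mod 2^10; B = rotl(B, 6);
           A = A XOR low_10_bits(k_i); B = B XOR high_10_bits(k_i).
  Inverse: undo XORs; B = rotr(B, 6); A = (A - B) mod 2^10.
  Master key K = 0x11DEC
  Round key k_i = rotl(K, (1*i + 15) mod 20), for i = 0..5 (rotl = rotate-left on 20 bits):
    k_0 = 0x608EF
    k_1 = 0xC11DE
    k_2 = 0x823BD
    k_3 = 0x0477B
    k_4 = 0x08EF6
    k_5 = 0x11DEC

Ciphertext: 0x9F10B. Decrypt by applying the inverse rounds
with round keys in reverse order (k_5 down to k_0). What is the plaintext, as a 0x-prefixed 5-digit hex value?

0x88862

s_0 = ciphertext = 0x9F10B
s_1 = InvRound(s_0, k_5) = 0xB2CC5
s_2 = InvRound(s_1, k_4) = 0x76A63
s_3 = InvRound(s_2, k_3) = 0xDE329
s_4 = InvRound(s_3, k_2) = 0xAC614
s_5 = InvRound(s_4, k_1) = 0x9AD04
s_6 = InvRound(s_5, k_0) = 0x88862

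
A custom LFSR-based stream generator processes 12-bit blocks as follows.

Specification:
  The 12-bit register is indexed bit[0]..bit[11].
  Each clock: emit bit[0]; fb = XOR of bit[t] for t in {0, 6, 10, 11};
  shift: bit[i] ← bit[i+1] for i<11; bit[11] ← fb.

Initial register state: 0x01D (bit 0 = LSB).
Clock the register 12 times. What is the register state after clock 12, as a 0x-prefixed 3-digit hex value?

0xC9F

reg_0 = 0x01D
clock 1: out=1, reg = 0x80E
clock 2: out=0, reg = 0xC07
clock 3: out=1, reg = 0xE03
clock 4: out=1, reg = 0xF01
clock 5: out=1, reg = 0xF80
clock 6: out=0, reg = 0x7C0
clock 7: out=0, reg = 0x3E0
clock 8: out=0, reg = 0x9F0
clock 9: out=0, reg = 0x4F8
clock 10: out=0, reg = 0x27C
clock 11: out=0, reg = 0x93E
clock 12: out=0, reg = 0xC9F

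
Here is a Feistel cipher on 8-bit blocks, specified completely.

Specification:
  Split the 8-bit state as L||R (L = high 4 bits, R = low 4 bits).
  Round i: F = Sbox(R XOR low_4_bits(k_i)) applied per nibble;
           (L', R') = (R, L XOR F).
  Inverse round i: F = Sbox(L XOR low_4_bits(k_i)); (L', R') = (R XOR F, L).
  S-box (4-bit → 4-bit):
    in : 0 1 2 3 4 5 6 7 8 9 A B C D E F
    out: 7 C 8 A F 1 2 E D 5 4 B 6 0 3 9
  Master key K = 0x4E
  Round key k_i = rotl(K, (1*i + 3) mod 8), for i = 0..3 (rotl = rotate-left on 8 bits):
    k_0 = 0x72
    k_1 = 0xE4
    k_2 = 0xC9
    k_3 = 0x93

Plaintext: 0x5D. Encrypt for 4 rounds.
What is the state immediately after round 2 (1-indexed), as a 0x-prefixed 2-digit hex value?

0xC0

s_0 = plaintext = 0x5D
s_1 = Round(s_0, k_0) = 0xDC
s_2 = Round(s_1, k_1) = 0xC0
s_3 = Round(s_2, k_2) = 0x09
s_4 = Round(s_3, k_3) = 0x94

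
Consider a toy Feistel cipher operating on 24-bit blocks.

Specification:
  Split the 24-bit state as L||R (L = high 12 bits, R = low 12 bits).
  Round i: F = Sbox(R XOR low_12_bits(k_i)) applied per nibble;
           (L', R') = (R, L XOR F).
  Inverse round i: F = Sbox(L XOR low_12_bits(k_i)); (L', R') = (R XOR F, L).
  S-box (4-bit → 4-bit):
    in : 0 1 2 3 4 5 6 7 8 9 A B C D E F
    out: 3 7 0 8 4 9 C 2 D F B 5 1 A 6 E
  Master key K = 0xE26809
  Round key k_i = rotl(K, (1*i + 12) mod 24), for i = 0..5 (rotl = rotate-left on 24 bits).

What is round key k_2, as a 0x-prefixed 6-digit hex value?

K = 0xE26809
k_0 = rotl(K, (1*0+12) mod 24) = rotl(K, 12) = 0x809E26
k_1 = rotl(K, (1*1+12) mod 24) = rotl(K, 13) = 0x013C4D
k_2 = rotl(K, (1*2+12) mod 24) = rotl(K, 14) = 0x02789A

0x02789A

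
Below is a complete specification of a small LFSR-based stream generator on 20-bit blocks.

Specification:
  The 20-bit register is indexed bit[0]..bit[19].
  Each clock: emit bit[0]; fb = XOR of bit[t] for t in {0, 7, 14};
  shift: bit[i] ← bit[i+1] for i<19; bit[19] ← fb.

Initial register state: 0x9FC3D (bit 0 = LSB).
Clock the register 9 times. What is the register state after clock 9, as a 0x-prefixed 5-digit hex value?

reg_0 = 0x9FC3D
clock 1: out=1, reg = 0x4FE1E
clock 2: out=0, reg = 0xA7F0F
clock 3: out=1, reg = 0x53F87
clock 4: out=1, reg = 0x29FC3
clock 5: out=1, reg = 0x14FE1
clock 6: out=1, reg = 0x8A7F0
clock 7: out=0, reg = 0xC53F8
clock 8: out=0, reg = 0x629FC
clock 9: out=0, reg = 0xB14FE

0xB14FE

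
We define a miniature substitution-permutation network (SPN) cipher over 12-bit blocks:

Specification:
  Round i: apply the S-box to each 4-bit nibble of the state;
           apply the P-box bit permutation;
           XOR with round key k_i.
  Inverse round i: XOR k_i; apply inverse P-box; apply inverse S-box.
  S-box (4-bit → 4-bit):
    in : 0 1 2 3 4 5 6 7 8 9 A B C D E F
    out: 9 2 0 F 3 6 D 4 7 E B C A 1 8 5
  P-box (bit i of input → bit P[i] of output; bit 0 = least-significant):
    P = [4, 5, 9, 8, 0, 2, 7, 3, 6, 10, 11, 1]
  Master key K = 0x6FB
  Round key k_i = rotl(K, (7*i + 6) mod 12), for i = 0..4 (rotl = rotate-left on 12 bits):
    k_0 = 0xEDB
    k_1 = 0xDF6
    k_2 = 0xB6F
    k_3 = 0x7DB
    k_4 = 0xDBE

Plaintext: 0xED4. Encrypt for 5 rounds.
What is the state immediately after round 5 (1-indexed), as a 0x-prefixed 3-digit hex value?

s_0 = plaintext = 0xED4
s_1 = Round(s_0, k_0) = 0xEE8
s_2 = Round(s_1, k_1) = 0xFCC
s_3 = Round(s_2, k_2) = 0x203
s_4 = Round(s_3, k_3) = 0x4E2
s_5 = Round(s_4, k_4) = 0x9F6

0x9F6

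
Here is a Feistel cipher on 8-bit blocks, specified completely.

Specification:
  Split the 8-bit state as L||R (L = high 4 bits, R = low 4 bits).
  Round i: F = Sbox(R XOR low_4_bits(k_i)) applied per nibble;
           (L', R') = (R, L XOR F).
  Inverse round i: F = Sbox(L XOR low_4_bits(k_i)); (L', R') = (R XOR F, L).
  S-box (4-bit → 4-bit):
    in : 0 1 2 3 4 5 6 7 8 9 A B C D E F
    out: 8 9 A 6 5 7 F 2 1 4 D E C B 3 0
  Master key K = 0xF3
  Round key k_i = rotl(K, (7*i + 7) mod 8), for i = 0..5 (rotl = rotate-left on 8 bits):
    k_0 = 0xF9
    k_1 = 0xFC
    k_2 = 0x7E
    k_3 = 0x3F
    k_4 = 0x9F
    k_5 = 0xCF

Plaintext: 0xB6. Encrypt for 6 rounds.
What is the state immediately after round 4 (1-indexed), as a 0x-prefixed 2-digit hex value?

s_0 = plaintext = 0xB6
s_1 = Round(s_0, k_0) = 0x6B
s_2 = Round(s_1, k_1) = 0xB4
s_3 = Round(s_2, k_2) = 0x46
s_4 = Round(s_3, k_3) = 0x60
s_5 = Round(s_4, k_4) = 0x06
s_6 = Round(s_5, k_5) = 0x64

0x60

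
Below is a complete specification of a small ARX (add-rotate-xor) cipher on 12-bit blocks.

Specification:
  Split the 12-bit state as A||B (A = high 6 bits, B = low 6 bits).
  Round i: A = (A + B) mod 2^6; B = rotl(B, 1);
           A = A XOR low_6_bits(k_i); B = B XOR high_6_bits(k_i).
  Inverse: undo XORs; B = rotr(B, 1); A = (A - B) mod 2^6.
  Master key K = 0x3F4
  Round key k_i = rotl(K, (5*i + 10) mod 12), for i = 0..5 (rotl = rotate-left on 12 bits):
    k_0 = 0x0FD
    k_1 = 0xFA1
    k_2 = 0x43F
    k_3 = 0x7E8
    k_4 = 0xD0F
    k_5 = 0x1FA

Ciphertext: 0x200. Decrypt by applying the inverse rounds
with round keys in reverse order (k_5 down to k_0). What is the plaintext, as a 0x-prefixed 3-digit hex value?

0x95F

s_0 = ciphertext = 0x200
s_1 = InvRound(s_0, k_5) = 0x3E3
s_2 = InvRound(s_1, k_4) = 0x56B
s_3 = InvRound(s_2, k_3) = 0x8DA
s_4 = InvRound(s_3, k_2) = 0x5C5
s_5 = InvRound(s_4, k_1) = 0xE7D
s_6 = InvRound(s_5, k_0) = 0x95F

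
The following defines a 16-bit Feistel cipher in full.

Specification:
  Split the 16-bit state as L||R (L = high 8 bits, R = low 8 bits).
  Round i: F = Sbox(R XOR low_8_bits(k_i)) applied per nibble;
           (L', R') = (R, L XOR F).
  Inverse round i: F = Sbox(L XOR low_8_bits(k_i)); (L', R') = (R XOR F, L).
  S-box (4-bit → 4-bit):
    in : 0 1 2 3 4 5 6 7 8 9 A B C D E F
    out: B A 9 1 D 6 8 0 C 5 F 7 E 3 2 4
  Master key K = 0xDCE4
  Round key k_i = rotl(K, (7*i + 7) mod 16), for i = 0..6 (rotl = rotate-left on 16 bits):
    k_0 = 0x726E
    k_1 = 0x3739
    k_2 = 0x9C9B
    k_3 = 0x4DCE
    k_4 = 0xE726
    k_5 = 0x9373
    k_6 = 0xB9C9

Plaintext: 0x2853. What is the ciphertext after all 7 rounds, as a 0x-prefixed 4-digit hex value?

s_0 = plaintext = 0x2853
s_1 = Round(s_0, k_0) = 0x533B
s_2 = Round(s_1, k_1) = 0x3BEA
s_3 = Round(s_2, k_2) = 0xEA31
s_4 = Round(s_3, k_3) = 0x31AE
s_5 = Round(s_4, k_4) = 0xAEFD
s_6 = Round(s_5, k_5) = 0xFD6C
s_7 = Round(s_6, k_6) = 0x6C0B

0x6C0B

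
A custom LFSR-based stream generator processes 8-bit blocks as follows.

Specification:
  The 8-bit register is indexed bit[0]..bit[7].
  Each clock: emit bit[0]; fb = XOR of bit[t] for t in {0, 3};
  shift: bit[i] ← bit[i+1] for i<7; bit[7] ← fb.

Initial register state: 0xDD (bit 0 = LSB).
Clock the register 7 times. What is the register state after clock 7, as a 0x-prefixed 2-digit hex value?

reg_0 = 0xDD
clock 1: out=1, reg = 0x6E
clock 2: out=0, reg = 0xB7
clock 3: out=1, reg = 0xDB
clock 4: out=1, reg = 0x6D
clock 5: out=1, reg = 0x36
clock 6: out=0, reg = 0x1B
clock 7: out=1, reg = 0x0D

0x0D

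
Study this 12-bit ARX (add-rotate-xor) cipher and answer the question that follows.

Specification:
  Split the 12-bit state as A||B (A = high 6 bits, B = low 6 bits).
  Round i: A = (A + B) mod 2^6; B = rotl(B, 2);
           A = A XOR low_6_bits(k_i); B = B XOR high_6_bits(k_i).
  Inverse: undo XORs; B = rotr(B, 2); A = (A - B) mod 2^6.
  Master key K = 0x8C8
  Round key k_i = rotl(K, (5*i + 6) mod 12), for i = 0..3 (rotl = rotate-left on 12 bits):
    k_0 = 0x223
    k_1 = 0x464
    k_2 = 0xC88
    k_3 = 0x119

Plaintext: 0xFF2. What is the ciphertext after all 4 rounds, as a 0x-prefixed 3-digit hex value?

0x518

s_0 = plaintext = 0xFF2
s_1 = Round(s_0, k_0) = 0x483
s_2 = Round(s_1, k_1) = 0xC5D
s_3 = Round(s_2, k_2) = 0x187
s_4 = Round(s_3, k_3) = 0x518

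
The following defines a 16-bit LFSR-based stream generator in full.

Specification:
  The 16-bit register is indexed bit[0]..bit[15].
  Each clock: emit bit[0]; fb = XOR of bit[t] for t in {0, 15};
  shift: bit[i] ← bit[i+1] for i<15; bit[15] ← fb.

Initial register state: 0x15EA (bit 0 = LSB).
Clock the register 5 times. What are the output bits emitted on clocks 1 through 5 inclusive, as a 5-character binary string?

reg_0 = 0x15EA
clock 1: out=0, reg = 0x0AF5
clock 2: out=1, reg = 0x857A
clock 3: out=0, reg = 0xC2BD
clock 4: out=1, reg = 0x615E
clock 5: out=0, reg = 0x30AF

01010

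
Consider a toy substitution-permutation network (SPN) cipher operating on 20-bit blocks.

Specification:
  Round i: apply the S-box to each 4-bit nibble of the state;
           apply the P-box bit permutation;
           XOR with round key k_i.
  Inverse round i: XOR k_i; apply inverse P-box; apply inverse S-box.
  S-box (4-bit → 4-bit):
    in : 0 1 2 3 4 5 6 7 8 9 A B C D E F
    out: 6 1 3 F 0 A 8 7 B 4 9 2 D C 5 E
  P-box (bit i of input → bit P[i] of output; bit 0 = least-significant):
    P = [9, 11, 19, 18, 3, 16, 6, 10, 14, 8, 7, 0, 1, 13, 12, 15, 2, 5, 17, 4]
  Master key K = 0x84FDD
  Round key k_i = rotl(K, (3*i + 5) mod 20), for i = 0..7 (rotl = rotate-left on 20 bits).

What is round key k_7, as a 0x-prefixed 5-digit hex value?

K = 0x84FDD
k_0 = rotl(K, (3*0+5) mod 20) = rotl(K, 5) = 0x9FBB0
k_1 = rotl(K, (3*1+5) mod 20) = rotl(K, 8) = 0xFDD84
k_2 = rotl(K, (3*2+5) mod 20) = rotl(K, 11) = 0xEEC27
k_3 = rotl(K, (3*3+5) mod 20) = rotl(K, 14) = 0x7613F
k_4 = rotl(K, (3*4+5) mod 20) = rotl(K, 17) = 0xB09FB
k_5 = rotl(K, (3*5+5) mod 20) = rotl(K, 0) = 0x84FDD
k_6 = rotl(K, (3*6+5) mod 20) = rotl(K, 3) = 0x27EEC
k_7 = rotl(K, (3*7+5) mod 20) = rotl(K, 6) = 0x3F761

0x3F761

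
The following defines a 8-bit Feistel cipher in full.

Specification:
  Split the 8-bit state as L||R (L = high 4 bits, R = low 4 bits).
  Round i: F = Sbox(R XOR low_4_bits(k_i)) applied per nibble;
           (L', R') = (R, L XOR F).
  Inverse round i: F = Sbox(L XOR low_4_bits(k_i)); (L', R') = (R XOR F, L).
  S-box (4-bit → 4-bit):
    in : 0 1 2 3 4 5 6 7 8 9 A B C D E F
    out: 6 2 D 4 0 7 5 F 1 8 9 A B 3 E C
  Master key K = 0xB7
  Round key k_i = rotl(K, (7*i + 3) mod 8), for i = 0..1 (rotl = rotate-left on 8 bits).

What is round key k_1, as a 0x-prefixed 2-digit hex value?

0xDE

K = 0xB7
k_0 = rotl(K, (7*0+3) mod 8) = rotl(K, 3) = 0xBD
k_1 = rotl(K, (7*1+3) mod 8) = rotl(K, 2) = 0xDE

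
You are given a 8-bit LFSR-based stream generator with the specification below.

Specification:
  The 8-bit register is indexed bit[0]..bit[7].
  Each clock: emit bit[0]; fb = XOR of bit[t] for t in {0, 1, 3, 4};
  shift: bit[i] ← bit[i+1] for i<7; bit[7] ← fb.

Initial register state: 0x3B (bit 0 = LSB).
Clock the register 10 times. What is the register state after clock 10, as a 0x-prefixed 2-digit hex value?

reg_0 = 0x3B
clock 1: out=1, reg = 0x1D
clock 2: out=1, reg = 0x8E
clock 3: out=0, reg = 0x47
clock 4: out=1, reg = 0x23
clock 5: out=1, reg = 0x11
clock 6: out=1, reg = 0x08
clock 7: out=0, reg = 0x84
clock 8: out=0, reg = 0x42
clock 9: out=0, reg = 0xA1
clock 10: out=1, reg = 0xD0

0xD0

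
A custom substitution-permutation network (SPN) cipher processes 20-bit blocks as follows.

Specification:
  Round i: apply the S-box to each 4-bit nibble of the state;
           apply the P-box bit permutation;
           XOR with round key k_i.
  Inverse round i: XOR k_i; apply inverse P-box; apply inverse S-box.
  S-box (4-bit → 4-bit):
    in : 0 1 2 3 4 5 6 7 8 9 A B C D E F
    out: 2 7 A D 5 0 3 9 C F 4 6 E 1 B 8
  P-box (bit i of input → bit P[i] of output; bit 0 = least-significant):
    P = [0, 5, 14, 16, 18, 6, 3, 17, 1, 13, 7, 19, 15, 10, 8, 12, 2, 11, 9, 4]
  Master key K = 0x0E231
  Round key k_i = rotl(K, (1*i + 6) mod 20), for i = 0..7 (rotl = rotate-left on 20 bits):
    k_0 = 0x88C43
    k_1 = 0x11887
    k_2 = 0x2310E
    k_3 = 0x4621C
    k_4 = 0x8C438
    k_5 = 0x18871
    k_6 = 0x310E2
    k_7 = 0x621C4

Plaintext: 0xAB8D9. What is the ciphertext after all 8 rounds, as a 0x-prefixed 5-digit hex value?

s_0 = plaintext = 0xAB8D9
s_1 = Round(s_0, k_0) = 0x5CBE2
s_2 = Round(s_1, k_1) = 0x62D67
s_3 = Round(s_2, k_2) = 0x72D49
s_4 = Round(s_3, k_3) = 0x13623
s_5 = Round(s_4, k_4) = 0xB3F7F
s_6 = Round(s_5, k_5) = 0xE1371
s_7 = Round(s_6, k_6) = 0xDDD55
s_8 = Round(s_7, k_7) = 0x6A1C2

0x6A1C2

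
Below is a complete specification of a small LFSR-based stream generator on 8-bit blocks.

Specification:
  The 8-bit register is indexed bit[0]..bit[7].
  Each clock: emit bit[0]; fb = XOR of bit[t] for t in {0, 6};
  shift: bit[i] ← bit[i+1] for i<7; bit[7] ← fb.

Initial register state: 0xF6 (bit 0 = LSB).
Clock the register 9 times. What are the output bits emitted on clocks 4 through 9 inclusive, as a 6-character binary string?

011111

reg_0 = 0xF6
clock 1: out=0, reg = 0xFB
clock 2: out=1, reg = 0x7D
clock 3: out=1, reg = 0x3E
clock 4: out=0, reg = 0x1F
clock 5: out=1, reg = 0x8F
clock 6: out=1, reg = 0xC7
clock 7: out=1, reg = 0x63
clock 8: out=1, reg = 0x31
clock 9: out=1, reg = 0x98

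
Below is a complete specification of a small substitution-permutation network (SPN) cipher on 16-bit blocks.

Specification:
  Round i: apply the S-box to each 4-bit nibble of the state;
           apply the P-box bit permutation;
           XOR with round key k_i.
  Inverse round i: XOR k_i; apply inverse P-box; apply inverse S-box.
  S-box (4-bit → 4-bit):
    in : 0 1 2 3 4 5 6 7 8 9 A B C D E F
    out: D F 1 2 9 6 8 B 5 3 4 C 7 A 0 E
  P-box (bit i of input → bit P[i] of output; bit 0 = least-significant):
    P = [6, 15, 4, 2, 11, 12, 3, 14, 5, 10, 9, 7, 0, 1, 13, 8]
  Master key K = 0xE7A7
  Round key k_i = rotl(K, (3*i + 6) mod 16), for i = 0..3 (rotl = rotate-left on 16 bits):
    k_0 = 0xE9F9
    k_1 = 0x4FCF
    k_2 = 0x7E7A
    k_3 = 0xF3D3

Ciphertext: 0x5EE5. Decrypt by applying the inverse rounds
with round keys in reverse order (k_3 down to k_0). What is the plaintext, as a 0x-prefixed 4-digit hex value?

0x72F1

s_0 = ciphertext = 0x5EE5
s_1 = InvRound(s_0, k_3) = 0xF92F
s_2 = InvRound(s_1, k_2) = 0x45E1
s_3 = InvRound(s_2, k_1) = 0x3886
s_4 = InvRound(s_3, k_0) = 0x72F1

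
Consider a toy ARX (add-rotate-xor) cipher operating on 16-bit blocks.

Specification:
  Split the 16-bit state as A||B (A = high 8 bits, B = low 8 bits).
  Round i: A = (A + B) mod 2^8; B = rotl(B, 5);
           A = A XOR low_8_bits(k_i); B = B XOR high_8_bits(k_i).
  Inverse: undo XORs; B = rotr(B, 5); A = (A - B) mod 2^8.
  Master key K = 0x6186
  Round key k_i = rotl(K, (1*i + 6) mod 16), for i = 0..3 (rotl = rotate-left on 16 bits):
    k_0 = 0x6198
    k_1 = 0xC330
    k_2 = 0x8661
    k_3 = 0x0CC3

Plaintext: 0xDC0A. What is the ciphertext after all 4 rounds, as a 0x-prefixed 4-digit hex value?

s_0 = plaintext = 0xDC0A
s_1 = Round(s_0, k_0) = 0x7E20
s_2 = Round(s_1, k_1) = 0xAEC7
s_3 = Round(s_2, k_2) = 0x147E
s_4 = Round(s_3, k_3) = 0x51C3

0x51C3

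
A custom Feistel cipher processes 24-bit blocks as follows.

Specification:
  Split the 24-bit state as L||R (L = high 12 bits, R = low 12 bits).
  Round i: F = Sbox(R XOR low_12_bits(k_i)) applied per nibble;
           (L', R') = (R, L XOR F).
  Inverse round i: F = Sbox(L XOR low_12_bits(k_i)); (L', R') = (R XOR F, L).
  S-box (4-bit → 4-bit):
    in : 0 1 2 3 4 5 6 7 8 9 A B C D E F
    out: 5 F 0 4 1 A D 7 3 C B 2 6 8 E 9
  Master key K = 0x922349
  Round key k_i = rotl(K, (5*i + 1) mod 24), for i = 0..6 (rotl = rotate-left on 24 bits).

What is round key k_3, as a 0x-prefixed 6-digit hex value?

K = 0x922349
k_0 = rotl(K, (5*0+1) mod 24) = rotl(K, 1) = 0x244693
k_1 = rotl(K, (5*1+1) mod 24) = rotl(K, 6) = 0x88D264
k_2 = rotl(K, (5*2+1) mod 24) = rotl(K, 11) = 0x1A4C91
k_3 = rotl(K, (5*3+1) mod 24) = rotl(K, 16) = 0x499223

0x499223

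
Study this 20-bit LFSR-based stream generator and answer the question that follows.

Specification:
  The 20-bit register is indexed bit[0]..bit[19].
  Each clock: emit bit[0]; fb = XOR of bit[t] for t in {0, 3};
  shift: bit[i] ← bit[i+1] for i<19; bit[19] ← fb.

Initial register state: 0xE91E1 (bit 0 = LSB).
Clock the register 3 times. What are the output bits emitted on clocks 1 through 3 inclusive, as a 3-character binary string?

100

reg_0 = 0xE91E1
clock 1: out=1, reg = 0xF48F0
clock 2: out=0, reg = 0x7A478
clock 3: out=0, reg = 0xBD23C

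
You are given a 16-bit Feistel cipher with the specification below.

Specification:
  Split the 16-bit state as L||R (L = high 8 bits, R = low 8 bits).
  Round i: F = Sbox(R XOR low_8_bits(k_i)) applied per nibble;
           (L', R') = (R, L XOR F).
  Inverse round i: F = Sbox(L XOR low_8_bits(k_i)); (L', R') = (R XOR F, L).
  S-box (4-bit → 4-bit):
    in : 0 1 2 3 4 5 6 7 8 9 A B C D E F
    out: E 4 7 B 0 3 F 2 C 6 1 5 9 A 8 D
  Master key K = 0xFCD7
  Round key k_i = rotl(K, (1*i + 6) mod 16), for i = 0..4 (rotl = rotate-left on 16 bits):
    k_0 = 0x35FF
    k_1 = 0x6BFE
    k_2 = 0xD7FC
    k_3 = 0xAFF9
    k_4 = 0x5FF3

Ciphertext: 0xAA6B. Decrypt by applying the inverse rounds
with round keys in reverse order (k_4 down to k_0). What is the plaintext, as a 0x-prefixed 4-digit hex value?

s_0 = ciphertext = 0xAA6B
s_1 = InvRound(s_0, k_4) = 0x5DAA
s_2 = InvRound(s_1, k_3) = 0xBA5D
s_3 = InvRound(s_2, k_2) = 0x52BA
s_4 = InvRound(s_3, k_1) = 0xA352
s_5 = InvRound(s_4, k_0) = 0x6BA3

0x6BA3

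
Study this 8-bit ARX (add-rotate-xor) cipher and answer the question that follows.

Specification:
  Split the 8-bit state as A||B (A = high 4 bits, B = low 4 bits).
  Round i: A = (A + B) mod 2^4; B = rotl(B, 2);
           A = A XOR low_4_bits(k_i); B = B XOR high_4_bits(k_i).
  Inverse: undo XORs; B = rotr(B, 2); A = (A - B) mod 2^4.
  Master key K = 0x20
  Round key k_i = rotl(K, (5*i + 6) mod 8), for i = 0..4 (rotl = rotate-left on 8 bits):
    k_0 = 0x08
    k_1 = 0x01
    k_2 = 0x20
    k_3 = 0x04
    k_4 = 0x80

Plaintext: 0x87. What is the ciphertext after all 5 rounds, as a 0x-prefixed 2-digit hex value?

s_0 = plaintext = 0x87
s_1 = Round(s_0, k_0) = 0x7D
s_2 = Round(s_1, k_1) = 0x57
s_3 = Round(s_2, k_2) = 0xCF
s_4 = Round(s_3, k_3) = 0xFF
s_5 = Round(s_4, k_4) = 0xE7

0xE7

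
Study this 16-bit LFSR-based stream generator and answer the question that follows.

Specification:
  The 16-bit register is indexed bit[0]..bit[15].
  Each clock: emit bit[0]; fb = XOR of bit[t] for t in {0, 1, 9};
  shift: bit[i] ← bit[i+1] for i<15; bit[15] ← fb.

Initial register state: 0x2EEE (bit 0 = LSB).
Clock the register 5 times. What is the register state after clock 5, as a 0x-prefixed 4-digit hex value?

0x7177

reg_0 = 0x2EEE
clock 1: out=0, reg = 0x1777
clock 2: out=1, reg = 0x8BBB
clock 3: out=1, reg = 0xC5DD
clock 4: out=1, reg = 0xE2EE
clock 5: out=0, reg = 0x7177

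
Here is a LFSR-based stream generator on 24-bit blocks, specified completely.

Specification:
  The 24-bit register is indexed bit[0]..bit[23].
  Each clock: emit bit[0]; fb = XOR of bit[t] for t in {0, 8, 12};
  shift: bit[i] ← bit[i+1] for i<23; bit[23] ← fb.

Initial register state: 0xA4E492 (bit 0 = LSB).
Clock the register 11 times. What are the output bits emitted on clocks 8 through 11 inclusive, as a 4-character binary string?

1001

reg_0 = 0xA4E492
clock 1: out=0, reg = 0x527249
clock 2: out=1, reg = 0x293924
clock 3: out=0, reg = 0x149C92
clock 4: out=0, reg = 0x8A4E49
clock 5: out=1, reg = 0xC52724
clock 6: out=0, reg = 0xE29392
clock 7: out=0, reg = 0x7149C9
clock 8: out=1, reg = 0x38A4E4
clock 9: out=0, reg = 0x1C5272
clock 10: out=0, reg = 0x8E2939
clock 11: out=1, reg = 0x47149C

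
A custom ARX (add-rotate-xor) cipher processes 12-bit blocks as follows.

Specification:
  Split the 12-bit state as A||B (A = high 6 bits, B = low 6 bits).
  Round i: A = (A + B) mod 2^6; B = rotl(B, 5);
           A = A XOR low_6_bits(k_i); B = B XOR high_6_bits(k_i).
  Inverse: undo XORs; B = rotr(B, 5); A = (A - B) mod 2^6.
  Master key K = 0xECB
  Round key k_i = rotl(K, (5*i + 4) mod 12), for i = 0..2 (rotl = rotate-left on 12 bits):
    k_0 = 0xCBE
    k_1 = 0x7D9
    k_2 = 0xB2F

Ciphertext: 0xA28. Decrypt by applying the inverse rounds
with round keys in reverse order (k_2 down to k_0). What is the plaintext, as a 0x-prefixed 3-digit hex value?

s_0 = ciphertext = 0xA28
s_1 = InvRound(s_0, k_2) = 0xFC8
s_2 = InvRound(s_1, k_1) = 0xE2E
s_3 = InvRound(s_2, k_0) = 0x3B8

0x3B8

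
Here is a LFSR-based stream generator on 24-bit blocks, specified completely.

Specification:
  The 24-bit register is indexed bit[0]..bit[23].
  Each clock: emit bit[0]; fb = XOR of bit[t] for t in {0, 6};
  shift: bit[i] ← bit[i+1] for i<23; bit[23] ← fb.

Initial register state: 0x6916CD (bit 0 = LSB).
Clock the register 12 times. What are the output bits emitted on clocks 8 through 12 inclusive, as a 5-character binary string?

reg_0 = 0x6916CD
clock 1: out=1, reg = 0x348B66
clock 2: out=0, reg = 0x9A45B3
clock 3: out=1, reg = 0xCD22D9
clock 4: out=1, reg = 0x66916C
clock 5: out=0, reg = 0xB348B6
clock 6: out=0, reg = 0x59A45B
clock 7: out=1, reg = 0x2CD22D
clock 8: out=1, reg = 0x966916
clock 9: out=0, reg = 0x4B348B
clock 10: out=1, reg = 0xA59A45
clock 11: out=1, reg = 0x52CD22
clock 12: out=0, reg = 0x296691

10110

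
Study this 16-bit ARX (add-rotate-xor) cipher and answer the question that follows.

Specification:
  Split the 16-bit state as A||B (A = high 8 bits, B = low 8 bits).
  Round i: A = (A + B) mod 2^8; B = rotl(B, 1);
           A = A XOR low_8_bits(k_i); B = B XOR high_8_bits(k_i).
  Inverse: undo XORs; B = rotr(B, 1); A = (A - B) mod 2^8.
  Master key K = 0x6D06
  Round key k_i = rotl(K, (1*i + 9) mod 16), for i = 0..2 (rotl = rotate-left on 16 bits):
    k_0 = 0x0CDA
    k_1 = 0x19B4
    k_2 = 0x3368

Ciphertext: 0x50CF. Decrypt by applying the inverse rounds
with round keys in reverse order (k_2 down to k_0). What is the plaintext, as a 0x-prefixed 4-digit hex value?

s_0 = ciphertext = 0x50CF
s_1 = InvRound(s_0, k_2) = 0xBA7E
s_2 = InvRound(s_1, k_1) = 0x5BB3
s_3 = InvRound(s_2, k_0) = 0xA2DF

0xA2DF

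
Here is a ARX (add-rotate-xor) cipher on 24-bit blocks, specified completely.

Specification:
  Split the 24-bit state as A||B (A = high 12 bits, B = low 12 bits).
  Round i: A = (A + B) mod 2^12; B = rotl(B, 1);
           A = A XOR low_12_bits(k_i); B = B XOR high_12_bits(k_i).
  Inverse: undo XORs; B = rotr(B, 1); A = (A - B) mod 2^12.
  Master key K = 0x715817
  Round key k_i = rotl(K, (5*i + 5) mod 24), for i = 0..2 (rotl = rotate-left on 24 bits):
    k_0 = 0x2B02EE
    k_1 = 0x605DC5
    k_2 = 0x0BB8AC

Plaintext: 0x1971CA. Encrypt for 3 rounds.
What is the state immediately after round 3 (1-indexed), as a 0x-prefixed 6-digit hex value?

0xB6F821

s_0 = plaintext = 0x1971CA
s_1 = Round(s_0, k_0) = 0x18F124
s_2 = Round(s_1, k_1) = 0xF7644D
s_3 = Round(s_2, k_2) = 0xB6F821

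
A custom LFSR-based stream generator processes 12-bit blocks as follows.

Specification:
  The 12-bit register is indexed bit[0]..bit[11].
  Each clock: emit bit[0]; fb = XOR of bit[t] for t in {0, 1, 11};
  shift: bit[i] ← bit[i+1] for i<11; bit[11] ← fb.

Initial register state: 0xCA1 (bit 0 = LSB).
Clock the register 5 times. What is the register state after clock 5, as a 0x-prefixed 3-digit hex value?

reg_0 = 0xCA1
clock 1: out=1, reg = 0x650
clock 2: out=0, reg = 0x328
clock 3: out=0, reg = 0x194
clock 4: out=0, reg = 0x0CA
clock 5: out=0, reg = 0x865

0x865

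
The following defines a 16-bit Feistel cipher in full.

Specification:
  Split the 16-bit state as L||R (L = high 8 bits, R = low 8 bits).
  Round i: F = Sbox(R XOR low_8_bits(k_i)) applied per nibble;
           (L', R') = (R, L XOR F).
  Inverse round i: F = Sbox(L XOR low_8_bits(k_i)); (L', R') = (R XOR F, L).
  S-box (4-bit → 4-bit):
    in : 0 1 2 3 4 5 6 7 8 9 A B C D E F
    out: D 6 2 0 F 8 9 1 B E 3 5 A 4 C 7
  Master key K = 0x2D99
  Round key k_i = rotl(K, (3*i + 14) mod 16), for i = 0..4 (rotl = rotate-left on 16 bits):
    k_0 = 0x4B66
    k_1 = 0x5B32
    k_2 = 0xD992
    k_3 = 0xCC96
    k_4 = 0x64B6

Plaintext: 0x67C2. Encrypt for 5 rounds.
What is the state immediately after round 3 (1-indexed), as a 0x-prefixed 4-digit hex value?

s_0 = plaintext = 0x67C2
s_1 = Round(s_0, k_0) = 0xC258
s_2 = Round(s_1, k_1) = 0x5851
s_3 = Round(s_2, k_2) = 0x51F8
s_4 = Round(s_3, k_3) = 0xF8CD
s_5 = Round(s_4, k_4) = 0xCDED

0x51F8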